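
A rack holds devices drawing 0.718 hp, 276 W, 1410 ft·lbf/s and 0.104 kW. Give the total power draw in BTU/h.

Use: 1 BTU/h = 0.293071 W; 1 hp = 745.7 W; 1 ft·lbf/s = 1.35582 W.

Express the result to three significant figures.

9650 BTU/h

0.718 hp × 745.7 → 535.413 W
276 W (already W)
1410 ft·lbf/s × 1.35582 → 1911.71 W
0.104 kW × 1000 → 104 W
Total: 535.413 + 276 + 1911.71 + 104 = 2827.12 W
In BTU/h: 2827.12 / 0.293071 = 9646.54 BTU/h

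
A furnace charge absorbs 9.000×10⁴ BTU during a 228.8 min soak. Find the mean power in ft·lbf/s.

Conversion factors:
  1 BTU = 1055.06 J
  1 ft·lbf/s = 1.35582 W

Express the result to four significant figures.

5102 ft·lbf/s

9.000×10⁴ BTU × 1055.06 → 9.49554×10⁷ J
228.8 min × 60 → 13728 s
P = E / t = 9.49554×10⁷ J / 13728 s = 6916.91 W
6916.91 W ÷ (1.35582 W/ft·lbf/s) = 5101.64 ft·lbf/s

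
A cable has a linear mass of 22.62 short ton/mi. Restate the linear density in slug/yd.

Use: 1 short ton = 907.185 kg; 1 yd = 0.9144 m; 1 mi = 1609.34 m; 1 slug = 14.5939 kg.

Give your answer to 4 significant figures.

0.7989 slug/yd

22.62 short ton/mi × 907.185 kg/short ton ÷ 1609.34 m/mi = 12.7509 kg/m
12.7509 kg/m ÷ 14.5939 kg/slug × 0.9144 m/yd = 0.798924 slug/yd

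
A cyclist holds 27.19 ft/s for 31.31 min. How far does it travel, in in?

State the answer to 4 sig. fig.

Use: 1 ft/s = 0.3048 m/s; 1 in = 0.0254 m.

6.129×10⁵ in

27.19 ft/s × 0.3048 → 8.28751 m/s
31.31 min × 60 → 1878.6 s
d = v × t = 8.28751 m/s × 1878.6 s = 15568.9 m
15568.9 m ÷ (0.0254 m/in) = 612949 in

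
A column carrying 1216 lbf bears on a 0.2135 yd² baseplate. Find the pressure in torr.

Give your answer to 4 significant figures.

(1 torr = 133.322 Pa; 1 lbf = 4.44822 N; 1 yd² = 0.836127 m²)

1216 lbf × 4.44822 → 5409.04 N
0.2135 yd² × 0.836127 → 0.178513 m²
P = F / A = 5409.04 N / 0.178513 m² = 30300.5 Pa
30300.5 Pa ÷ (133.322 Pa/torr) = 227.273 torr

227.3 torr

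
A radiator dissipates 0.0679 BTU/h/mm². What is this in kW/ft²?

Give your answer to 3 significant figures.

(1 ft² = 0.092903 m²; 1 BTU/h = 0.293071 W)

1.85 kW/ft²

0.0679 BTU/h/mm² × 0.293071 W/BTU/h ÷ 10⁻⁶ m²/mm² = 19899.5 W/m²
19899.5 W/m² ÷ 1000 W/kW × 0.092903 m²/ft² = 1.84872 kW/ft²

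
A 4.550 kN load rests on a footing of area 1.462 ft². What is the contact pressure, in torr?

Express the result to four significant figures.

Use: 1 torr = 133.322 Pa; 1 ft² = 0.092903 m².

251.3 torr

4.550 kN × 1000 → 4550 N
1.462 ft² × 0.092903 → 0.135824 m²
P = F / A = 4550 N / 0.135824 m² = 33499.2 Pa
33499.2 Pa ÷ (133.322 Pa/torr) = 251.265 torr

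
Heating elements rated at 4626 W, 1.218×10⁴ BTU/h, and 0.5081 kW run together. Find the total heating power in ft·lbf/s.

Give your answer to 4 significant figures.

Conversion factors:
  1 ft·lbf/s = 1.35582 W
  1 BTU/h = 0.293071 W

6420 ft·lbf/s

4626 W (already W)
1.218×10⁴ BTU/h × 0.293071 = 3569.6 W
0.5081 kW × 1000 = 508.1 W
Combined: 4626 + 3569.6 + 508.1 = 8703.7 W
In ft·lbf/s: 8703.7 / 1.35582 = 6419.51 ft·lbf/s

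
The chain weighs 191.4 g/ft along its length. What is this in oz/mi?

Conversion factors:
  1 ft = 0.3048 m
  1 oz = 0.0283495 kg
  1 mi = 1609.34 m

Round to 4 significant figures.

3.565×10⁴ oz/mi

191.4 g/ft × 0.001 kg/g ÷ 0.3048 m/ft = 0.627953 kg/m
0.627953 kg/m ÷ 0.0283495 kg/oz × 1609.34 m/mi = 35647.5 oz/mi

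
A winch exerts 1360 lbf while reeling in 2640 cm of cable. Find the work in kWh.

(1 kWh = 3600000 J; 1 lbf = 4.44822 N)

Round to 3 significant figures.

1360 lbf × 4.44822 → 6049.58 N
2640 cm × 0.01 → 26.4 m
W = F × d = 6049.58 N × 26.4 m = 159709 J
159709 J ÷ (3600000 J/kWh) = 0.0443636 kWh

0.0444 kWh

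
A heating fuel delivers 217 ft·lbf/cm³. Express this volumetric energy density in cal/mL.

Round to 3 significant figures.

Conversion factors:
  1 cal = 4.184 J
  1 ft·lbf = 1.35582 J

70.3 cal/mL

217 ft·lbf/cm³ × 1.35582 J/ft·lbf ÷ 10⁻⁶ m³/cm³ = 2.94213×10⁸ J/m³
2.94213×10⁸ J/m³ ÷ 4.184 J/cal × 10⁻⁶ m³/mL = 70.3186 cal/mL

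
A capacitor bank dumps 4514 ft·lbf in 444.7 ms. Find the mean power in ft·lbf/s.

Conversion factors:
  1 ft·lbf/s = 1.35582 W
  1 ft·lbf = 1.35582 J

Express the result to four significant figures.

4514 ft·lbf × 1.35582 = 6120.17 J
444.7 ms × 0.001 = 0.4447 s
P = E / t = 6120.17 J / 0.4447 s = 13762.5 W
13762.5 W ÷ (1.35582 W/ft·lbf/s) = 10150.7 ft·lbf/s

1.015×10⁴ ft·lbf/s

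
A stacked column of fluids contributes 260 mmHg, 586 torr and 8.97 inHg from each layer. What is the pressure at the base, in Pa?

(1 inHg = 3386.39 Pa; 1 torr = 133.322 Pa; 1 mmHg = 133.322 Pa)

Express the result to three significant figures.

260 mmHg × 133.322 → 34663.7 Pa
586 torr × 133.322 → 78126.7 Pa
8.97 inHg × 3386.39 → 30375.9 Pa
Combined: 34663.7 + 78126.7 + 30375.9 = 143166 Pa

1.43×10⁵ Pa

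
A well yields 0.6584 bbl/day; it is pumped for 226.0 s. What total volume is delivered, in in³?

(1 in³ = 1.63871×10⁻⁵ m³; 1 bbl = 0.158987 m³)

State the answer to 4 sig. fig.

0.6584 bbl/day → 1.21154×10⁻⁶ m³/s
V = Q × t = 1.21154×10⁻⁶ × 226 = 2.73808×10⁻⁴ m³
In in³: 2.73808×10⁻⁴ / 1.63871×10⁻⁵ = 16.7088 in³

16.71 in³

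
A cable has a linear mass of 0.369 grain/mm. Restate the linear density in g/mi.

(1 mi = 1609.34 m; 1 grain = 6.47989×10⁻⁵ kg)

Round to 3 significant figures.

3.85×10⁴ g/mi

0.369 grain/mm × 6.47989×10⁻⁵ kg/grain ÷ 0.001 m/mm = 0.0239108 kg/m
0.0239108 kg/m ÷ 0.001 kg/g × 1609.34 m/mi = 38480.6 g/mi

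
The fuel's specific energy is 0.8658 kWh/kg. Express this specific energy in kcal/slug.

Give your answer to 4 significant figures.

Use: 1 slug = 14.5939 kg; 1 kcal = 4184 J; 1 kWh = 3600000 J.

0.8658 kWh/kg × 3600000 J/kWh = 3.11688×10⁶ J/kg
3.11688×10⁶ J/kg ÷ 4184 J/kcal × 14.5939 kg/slug = 10871.8 kcal/slug

1.087×10⁴ kcal/slug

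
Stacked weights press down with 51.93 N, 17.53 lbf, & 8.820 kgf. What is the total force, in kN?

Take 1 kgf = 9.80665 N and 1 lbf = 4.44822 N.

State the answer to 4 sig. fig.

51.93 N (already N)
17.53 lbf × 4.44822 = 77.9773 N
8.820 kgf × 9.80665 = 86.4947 N
Sum: 51.93 + 77.9773 + 86.4947 = 216.402 N
In kN: 216.402 / 1000 = 0.216402 kN

0.2164 kN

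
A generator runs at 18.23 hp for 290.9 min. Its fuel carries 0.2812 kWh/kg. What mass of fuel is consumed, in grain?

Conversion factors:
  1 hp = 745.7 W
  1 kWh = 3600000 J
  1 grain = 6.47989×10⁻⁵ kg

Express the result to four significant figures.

3.617×10⁶ grain

18.23 hp → 13594.1 W
290.9 min → 17454 s
E = P × t = 13594.1 × 17454 = 2.37271×10⁸ J
0.2812 kWh/kg → 1.01232×10⁶ J/kg
m = E / e_s = 2.37271×10⁸ / 1.01232×10⁶ = 234.383 kg
In grain: 234.383 / 6.47989×10⁻⁵ = 3.61708×10⁶ grain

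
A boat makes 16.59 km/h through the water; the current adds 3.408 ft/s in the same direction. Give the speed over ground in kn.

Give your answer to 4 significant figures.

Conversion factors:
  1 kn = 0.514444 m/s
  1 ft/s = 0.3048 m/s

16.59 km/h × (1/3.6) = 4.60833 m/s
3.408 ft/s × 0.3048 = 1.03876 m/s
Total: 4.60833 + 1.03876 = 5.64709 m/s
In kn: 5.64709 / 0.514444 = 10.9771 kn

10.98 kn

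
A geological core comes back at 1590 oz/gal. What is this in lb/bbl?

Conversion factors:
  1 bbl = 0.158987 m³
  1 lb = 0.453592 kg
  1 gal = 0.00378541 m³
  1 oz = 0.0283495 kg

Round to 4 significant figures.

1590 oz/gal × 0.0283495 kg/oz ÷ 0.00378541 m³/gal = 11907.7 kg/m³
11907.7 kg/m³ ÷ 0.453592 kg/lb × 0.158987 m³/bbl = 4173.73 lb/bbl

4174 lb/bbl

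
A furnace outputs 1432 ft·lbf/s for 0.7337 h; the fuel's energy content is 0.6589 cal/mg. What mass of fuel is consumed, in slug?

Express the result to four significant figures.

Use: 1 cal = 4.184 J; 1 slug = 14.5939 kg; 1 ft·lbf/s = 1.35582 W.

1432 ft·lbf/s → 1941.53 W
0.7337 h → 2641.32 s
E = P × t = 1941.53 × 2641.32 = 5.1282×10⁶ J
0.6589 cal/mg → 2.75684×10⁶ J/kg
m = E / e_s = 5.1282×10⁶ / 2.75684×10⁶ = 1.86017 kg
In slug: 1.86017 / 14.5939 = 0.127462 slug

0.1275 slug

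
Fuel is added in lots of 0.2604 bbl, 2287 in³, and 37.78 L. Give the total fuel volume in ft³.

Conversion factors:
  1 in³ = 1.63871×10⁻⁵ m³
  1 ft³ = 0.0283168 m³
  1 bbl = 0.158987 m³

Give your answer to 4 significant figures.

4.120 ft³

0.2604 bbl × 0.158987 = 0.0414002 m³
2287 in³ × 1.63871×10⁻⁵ = 0.0374773 m³
37.78 L × 0.001 = 0.03778 m³
Total: 0.0414002 + 0.0374773 + 0.03778 = 0.116658 m³
In ft³: 0.116658 / 0.0283168 = 4.11975 ft³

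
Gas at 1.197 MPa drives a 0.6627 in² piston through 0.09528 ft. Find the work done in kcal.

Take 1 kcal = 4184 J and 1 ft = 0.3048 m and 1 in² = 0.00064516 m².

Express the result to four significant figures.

1.197 MPa → 1.197×10⁶ Pa
0.6627 in² → 4.27548×10⁻⁴ m²
F = P × A = 1.197×10⁶ × 4.27548×10⁻⁴ = 511.775 N
0.09528 ft → 0.0290413 m
W = F × d = 511.775 × 0.0290413 = 14.8626 J
In kcal: 14.8626 / 4184 = 0.00355225 kcal

0.003552 kcal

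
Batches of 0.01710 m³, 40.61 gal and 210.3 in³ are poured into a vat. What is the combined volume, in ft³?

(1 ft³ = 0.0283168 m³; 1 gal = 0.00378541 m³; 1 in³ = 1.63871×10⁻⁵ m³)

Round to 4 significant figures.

6.154 ft³

0.01710 m³ (already m³)
40.61 gal × 0.00378541 = 0.153726 m³
210.3 in³ × 1.63871×10⁻⁵ = 0.00344621 m³
Combined: 0.0171 + 0.153726 + 0.00344621 = 0.174272 m³
In ft³: 0.174272 / 0.0283168 = 6.15437 ft³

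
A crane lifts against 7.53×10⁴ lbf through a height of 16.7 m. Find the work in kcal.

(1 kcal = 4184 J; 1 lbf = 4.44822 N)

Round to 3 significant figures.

1340 kcal

7.53×10⁴ lbf × 4.44822 = 334951 N
W = F × d = 334951 N × 16.7 m = 5.59368×10⁶ J
5.59368×10⁶ J ÷ (4184 J/kcal) = 1336.92 kcal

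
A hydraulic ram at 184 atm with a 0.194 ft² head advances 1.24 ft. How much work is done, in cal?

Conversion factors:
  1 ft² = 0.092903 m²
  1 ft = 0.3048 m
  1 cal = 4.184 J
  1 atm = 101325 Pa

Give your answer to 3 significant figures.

184 atm → 1.86438×10⁷ Pa
0.194 ft² → 0.0180232 m²
F = P × A = 1.86438×10⁷ × 0.0180232 = 336021 N
1.24 ft → 0.377952 m
W = F × d = 336021 × 0.377952 = 127000 J
In cal: 127000 / 4.184 = 30353.7 cal

3.04×10⁴ cal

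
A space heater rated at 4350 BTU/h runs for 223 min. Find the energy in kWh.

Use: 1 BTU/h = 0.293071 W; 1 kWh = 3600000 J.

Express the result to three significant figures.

4.74 kWh

4350 BTU/h × 0.293071 → 1274.86 W
223 min × 60 → 13380 s
E = P × t = 1274.86 W × 13380 s = 1.70576×10⁷ J
1.70576×10⁷ J ÷ (3600000 J/kWh) = 4.73822 kWh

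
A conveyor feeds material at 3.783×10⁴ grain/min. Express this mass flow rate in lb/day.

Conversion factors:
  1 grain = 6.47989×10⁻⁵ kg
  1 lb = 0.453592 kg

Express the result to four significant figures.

3.783×10⁴ grain/min × 6.47989×10⁻⁵ kg/grain ÷ 60 s/min = 0.0408557 kg/s
0.0408557 kg/s ÷ 0.453592 kg/lb × 86400 s/day = 7782.18 lb/day

7782 lb/day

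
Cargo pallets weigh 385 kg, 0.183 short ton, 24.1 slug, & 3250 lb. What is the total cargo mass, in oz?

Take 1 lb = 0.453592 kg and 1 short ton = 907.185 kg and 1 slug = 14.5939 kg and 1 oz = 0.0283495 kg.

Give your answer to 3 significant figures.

8.38×10⁴ oz

385 kg (already kg)
0.183 short ton × 907.185 = 166.015 kg
24.1 slug × 14.5939 = 351.713 kg
3250 lb × 0.453592 = 1474.17 kg
Total: 385 + 166.015 + 351.713 + 1474.17 = 2376.9 kg
In oz: 2376.9 / 0.0283495 = 83842.7 oz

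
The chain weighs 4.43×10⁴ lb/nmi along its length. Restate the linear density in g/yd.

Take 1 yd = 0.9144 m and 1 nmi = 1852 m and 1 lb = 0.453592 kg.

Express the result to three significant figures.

9920 g/yd

4.43×10⁴ lb/nmi × 0.453592 kg/lb ÷ 1852 m/nmi = 10.85 kg/m
10.85 kg/m ÷ 0.001 kg/g × 0.9144 m/yd = 9921.24 g/yd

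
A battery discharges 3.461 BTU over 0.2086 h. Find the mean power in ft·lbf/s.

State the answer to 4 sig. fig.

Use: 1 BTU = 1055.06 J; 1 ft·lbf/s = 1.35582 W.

3.461 BTU × 1055.06 → 3651.56 J
0.2086 h × 3600 → 750.96 s
P = E / t = 3651.56 J / 750.96 s = 4.86252 W
4.86252 W ÷ (1.35582 W/ft·lbf/s) = 3.58641 ft·lbf/s

3.586 ft·lbf/s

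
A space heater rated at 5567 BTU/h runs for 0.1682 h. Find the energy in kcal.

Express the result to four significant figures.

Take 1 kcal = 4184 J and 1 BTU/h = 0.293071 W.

5567 BTU/h × 0.293071 → 1631.53 W
0.1682 h × 3600 → 605.52 s
E = P × t = 1631.53 W × 605.52 s = 987924 J
987924 J ÷ (4184 J/kcal) = 236.12 kcal

236.1 kcal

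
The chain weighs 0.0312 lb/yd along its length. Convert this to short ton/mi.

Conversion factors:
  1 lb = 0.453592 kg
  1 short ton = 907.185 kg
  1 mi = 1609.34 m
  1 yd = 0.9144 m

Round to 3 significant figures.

0.0312 lb/yd × 0.453592 kg/lb ÷ 0.9144 m/yd = 0.0154769 kg/m
0.0154769 kg/m ÷ 907.185 kg/short ton × 1609.34 m/mi = 0.0274559 short ton/mi

0.0275 short ton/mi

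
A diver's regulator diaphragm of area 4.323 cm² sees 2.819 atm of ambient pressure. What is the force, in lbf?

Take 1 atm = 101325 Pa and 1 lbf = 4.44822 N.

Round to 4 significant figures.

2.819 atm × 101325 = 285635 Pa
4.323 cm² × 0.0001 = 4.323×10⁻⁴ m²
F = P × A = 285635 Pa × 4.323×10⁻⁴ m² = 123.48 N
123.48 N ÷ (4.44822 N/lbf) = 27.7594 lbf

27.76 lbf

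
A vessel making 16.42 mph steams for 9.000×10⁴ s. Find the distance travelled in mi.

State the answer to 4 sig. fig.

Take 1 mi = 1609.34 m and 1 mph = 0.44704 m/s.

410.5 mi

16.42 mph × 0.44704 → 7.3404 m/s
d = v × t = 7.3404 m/s × 90000 s = 660636 m
660636 m ÷ (1609.34 m/mi) = 410.501 mi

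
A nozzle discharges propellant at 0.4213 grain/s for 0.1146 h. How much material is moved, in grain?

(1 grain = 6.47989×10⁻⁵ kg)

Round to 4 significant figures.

0.4213 grain/s → 2.72998×10⁻⁵ kg/s
0.1146 h → 412.56 s
m = ṁ × t = 2.72998×10⁻⁵ × 412.56 = 0.0112628 kg
In grain: 0.0112628 / 6.47989×10⁻⁵ = 173.812 grain

173.8 grain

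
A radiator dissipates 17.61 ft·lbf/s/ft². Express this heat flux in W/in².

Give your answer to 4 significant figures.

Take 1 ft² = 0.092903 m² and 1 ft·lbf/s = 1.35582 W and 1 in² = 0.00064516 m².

17.61 ft·lbf/s/ft² × 1.35582 W/ft·lbf/s ÷ 0.092903 m²/ft² = 256.999 W/m²
256.999 W/m² × 0.00064516 m²/in² = 0.165805 W/in²

0.1658 W/in²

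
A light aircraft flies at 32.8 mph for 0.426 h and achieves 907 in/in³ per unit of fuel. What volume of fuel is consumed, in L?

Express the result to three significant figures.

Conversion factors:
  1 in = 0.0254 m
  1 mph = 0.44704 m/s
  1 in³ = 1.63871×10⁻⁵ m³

32.8 mph → 14.6629 m/s
0.426 h → 1533.6 s
d = v × t = 14.6629 × 1533.6 = 22487 m
907 in/in³ → 1.40585×10⁶ m/m³
V = d / (distance per unit fuel) = 22487 / 1.40585×10⁶ = 0.0159953 m³
In L: 0.0159953 / 0.001 = 15.9953 L

16.0 L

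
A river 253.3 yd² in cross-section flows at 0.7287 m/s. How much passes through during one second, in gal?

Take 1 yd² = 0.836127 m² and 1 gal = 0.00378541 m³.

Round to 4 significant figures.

4.077×10⁴ gal

253.3 yd² × 0.836127 = 211.791 m²
V = v × A × t = 0.7287 m/s × 211.791 m² × 1 s = 154.332 m³
154.332 m³ ÷ (0.00378541 m³/gal) = 40770.2 gal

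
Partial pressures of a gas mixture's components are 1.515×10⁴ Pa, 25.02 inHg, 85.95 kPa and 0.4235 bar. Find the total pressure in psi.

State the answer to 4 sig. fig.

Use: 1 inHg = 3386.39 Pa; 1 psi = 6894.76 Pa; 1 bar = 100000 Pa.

1.515×10⁴ Pa (already Pa)
25.02 inHg × 3386.39 = 84727.5 Pa
85.95 kPa × 1000 = 85950 Pa
0.4235 bar × 100000 = 42350 Pa
Sum: 15150 + 84727.5 + 85950 + 42350 = 228178 Pa
In psi: 228178 / 6894.76 = 33.0944 psi

33.09 psi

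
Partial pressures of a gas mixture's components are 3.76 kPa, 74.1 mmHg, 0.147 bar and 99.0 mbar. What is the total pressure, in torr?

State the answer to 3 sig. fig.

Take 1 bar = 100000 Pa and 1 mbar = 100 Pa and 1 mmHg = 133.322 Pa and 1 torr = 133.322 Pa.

3.76 kPa × 1000 = 3760 Pa
74.1 mmHg × 133.322 = 9879.16 Pa
0.147 bar × 100000 = 14700 Pa
99.0 mbar × 100 = 9900 Pa
Total: 3760 + 9879.16 + 14700 + 9900 = 38239.2 Pa
In torr: 38239.2 / 133.322 = 286.818 torr

287 torr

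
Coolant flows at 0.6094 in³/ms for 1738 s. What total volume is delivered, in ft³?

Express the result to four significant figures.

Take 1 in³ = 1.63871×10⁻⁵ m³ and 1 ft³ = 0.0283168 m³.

0.6094 in³/ms → 0.0099863 m³/s
V = Q × t = 0.0099863 × 1738 = 17.3562 m³
In ft³: 17.3562 / 0.0283168 = 612.929 ft³

612.9 ft³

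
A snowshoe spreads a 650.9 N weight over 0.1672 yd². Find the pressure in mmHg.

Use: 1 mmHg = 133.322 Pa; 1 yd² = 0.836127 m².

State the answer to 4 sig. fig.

0.1672 yd² × 0.836127 = 0.1398 m²
P = F / A = 650.9 N / 0.1398 m² = 4655.94 Pa
4655.94 Pa ÷ (133.322 Pa/mmHg) = 34.9225 mmHg

34.92 mmHg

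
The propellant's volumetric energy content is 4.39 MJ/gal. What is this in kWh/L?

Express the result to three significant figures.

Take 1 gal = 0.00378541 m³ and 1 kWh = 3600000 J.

0.322 kWh/L

4.39 MJ/gal × 1000000 J/MJ ÷ 0.00378541 m³/gal = 1.15972×10⁹ J/m³
1.15972×10⁹ J/m³ ÷ 3600000 J/kWh × 0.001 m³/L = 0.322144 kWh/L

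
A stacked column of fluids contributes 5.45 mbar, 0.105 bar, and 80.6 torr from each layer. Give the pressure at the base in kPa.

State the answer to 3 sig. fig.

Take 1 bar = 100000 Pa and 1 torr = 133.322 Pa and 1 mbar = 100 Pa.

21.8 kPa

5.45 mbar × 100 = 545 Pa
0.105 bar × 100000 = 10500 Pa
80.6 torr × 133.322 = 10745.8 Pa
Combined: 545 + 10500 + 10745.8 = 21790.8 Pa
In kPa: 21790.8 / 1000 = 21.7908 kPa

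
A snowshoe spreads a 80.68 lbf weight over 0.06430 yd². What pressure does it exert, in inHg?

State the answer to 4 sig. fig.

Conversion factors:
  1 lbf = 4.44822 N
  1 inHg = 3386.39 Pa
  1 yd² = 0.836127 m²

1.971 inHg

80.68 lbf × 4.44822 → 358.882 N
0.06430 yd² × 0.836127 → 0.053763 m²
P = F / A = 358.882 N / 0.053763 m² = 6675.26 Pa
6675.26 Pa ÷ (3386.39 Pa/inHg) = 1.9712 inHg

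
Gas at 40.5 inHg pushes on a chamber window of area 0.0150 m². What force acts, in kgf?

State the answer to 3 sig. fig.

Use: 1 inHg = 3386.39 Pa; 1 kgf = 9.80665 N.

210 kgf

40.5 inHg × 3386.39 → 137149 Pa
F = P × A = 137149 Pa × 0.015 m² = 2057.24 N
2057.24 N ÷ (9.80665 N/kgf) = 209.78 kgf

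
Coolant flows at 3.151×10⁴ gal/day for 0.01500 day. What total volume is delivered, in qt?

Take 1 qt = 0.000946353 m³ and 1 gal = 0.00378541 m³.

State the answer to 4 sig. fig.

1891 qt

3.151×10⁴ gal/day → 0.00138054 m³/s
0.01500 day → 1296 s
V = Q × t = 0.00138054 × 1296 = 1.78918 m³
In qt: 1.78918 / 0.000946353 = 1890.61 qt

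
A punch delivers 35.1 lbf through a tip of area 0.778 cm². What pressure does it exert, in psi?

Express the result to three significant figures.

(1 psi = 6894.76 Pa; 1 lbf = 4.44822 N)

291 psi

35.1 lbf × 4.44822 → 156.133 N
0.778 cm² × 0.0001 → 7.78×10⁻⁵ m²
P = F / A = 156.133 N / 7.78×10⁻⁵ m² = 2.00685×10⁶ Pa
2.00685×10⁶ Pa ÷ (6894.76 Pa/psi) = 291.069 psi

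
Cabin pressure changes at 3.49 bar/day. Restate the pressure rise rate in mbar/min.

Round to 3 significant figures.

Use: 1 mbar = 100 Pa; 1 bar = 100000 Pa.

2.42 mbar/min

3.49 bar/day × 100000 Pa/bar ÷ 86400 s/day = 4.03935 Pa/s
4.03935 Pa/s ÷ 100 Pa/mbar × 60 s/min = 2.42361 mbar/min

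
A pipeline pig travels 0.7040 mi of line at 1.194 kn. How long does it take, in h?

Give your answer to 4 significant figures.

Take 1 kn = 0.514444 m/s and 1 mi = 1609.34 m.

0.7040 mi × 1609.34 → 1132.98 m
1.194 kn × 0.514444 → 0.614246 m/s
t = d / v = 1132.98 m / 0.614246 m/s = 1844.51 s
1844.51 s ÷ (3600 s/h) = 0.512364 h

0.5124 h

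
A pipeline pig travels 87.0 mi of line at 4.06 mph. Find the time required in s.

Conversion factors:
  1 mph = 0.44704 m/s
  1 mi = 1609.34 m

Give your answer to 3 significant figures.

7.71×10⁴ s

87.0 mi × 1609.34 = 140013 m
4.06 mph × 0.44704 = 1.81498 m/s
t = d / v = 140013 m / 1.81498 m/s = 77143 s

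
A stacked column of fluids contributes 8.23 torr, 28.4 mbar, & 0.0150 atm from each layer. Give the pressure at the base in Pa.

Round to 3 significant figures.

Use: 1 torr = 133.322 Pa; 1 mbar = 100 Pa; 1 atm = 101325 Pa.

8.23 torr × 133.322 → 1097.24 Pa
28.4 mbar × 100 → 2840 Pa
0.0150 atm × 101325 → 1519.88 Pa
Sum: 1097.24 + 2840 + 1519.88 = 5457.12 Pa

5460 Pa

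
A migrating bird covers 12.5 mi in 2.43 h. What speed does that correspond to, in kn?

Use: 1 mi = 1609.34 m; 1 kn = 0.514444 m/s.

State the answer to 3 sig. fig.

4.47 kn

12.5 mi × 1609.34 = 20116.8 m
2.43 h × 3600 = 8748 s
v = d / t = 20116.8 m / 8748 s = 2.29959 m/s
2.29959 m/s ÷ (0.514444 m/s/kn) = 4.47005 kn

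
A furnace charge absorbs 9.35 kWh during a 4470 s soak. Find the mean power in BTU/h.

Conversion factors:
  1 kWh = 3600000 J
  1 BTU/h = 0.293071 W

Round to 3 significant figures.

9.35 kWh × 3600000 = 3.366×10⁷ J
P = E / t = 3.366×10⁷ J / 4470 s = 7530.2 W
7530.2 W ÷ (0.293071 W/BTU/h) = 25694.1 BTU/h

2.57×10⁴ BTU/h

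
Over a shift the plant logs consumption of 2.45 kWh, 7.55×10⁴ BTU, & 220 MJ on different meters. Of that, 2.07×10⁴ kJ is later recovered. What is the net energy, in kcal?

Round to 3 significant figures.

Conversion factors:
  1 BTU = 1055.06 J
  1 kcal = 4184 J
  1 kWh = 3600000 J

6.88×10⁴ kcal

2.45 kWh × 3600000 = 8.82×10⁶ J
7.55×10⁴ BTU × 1055.06 = 7.9657×10⁷ J
220 MJ × 1000000 = 2.2×10⁸ J
2.07×10⁴ kJ × 1000 = 2.07×10⁷ J
Net: 8.82×10⁶ + 7.9657×10⁷ + 2.2×10⁸ − 2.07×10⁷ = 2.87777×10⁸ J
In kcal: 2.87777×10⁸ / 4184 = 68780.4 kcal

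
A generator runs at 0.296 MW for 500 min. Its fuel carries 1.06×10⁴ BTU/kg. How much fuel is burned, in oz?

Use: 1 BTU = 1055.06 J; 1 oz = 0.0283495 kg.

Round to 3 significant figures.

0.296 MW → 296000 W
500 min → 30000 s
E = P × t = 296000 × 30000 = 8.88×10⁹ J
1.06×10⁴ BTU/kg → 1.11836×10⁷ J/kg
m = E / e_s = 8.88×10⁹ / 1.11836×10⁷ = 794.02 kg
In oz: 794.02 / 0.0283495 = 28008.3 oz

2.80×10⁴ oz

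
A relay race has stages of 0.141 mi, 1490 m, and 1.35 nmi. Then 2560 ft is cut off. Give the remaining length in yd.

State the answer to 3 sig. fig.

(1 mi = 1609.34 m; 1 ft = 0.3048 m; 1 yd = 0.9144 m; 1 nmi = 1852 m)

3760 yd

0.141 mi × 1609.34 = 226.917 m
1490 m (already m)
1.35 nmi × 1852 = 2500.2 m
2560 ft × 0.3048 = 780.288 m
Result: 226.917 + 1490 + 2500.2 − 780.288 = 3436.83 m
In yd: 3436.83 / 0.9144 = 3758.56 yd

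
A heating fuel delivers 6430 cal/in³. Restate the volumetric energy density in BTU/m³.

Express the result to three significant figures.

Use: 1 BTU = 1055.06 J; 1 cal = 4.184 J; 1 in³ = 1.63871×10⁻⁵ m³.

6430 cal/in³ × 4.184 J/cal ÷ 1.63871×10⁻⁵ m³/in³ = 1.64173×10⁹ J/m³
1.64173×10⁹ J/m³ ÷ 1055.06 J/BTU = 1.55605×10⁶ BTU/m³

1.56×10⁶ BTU/m³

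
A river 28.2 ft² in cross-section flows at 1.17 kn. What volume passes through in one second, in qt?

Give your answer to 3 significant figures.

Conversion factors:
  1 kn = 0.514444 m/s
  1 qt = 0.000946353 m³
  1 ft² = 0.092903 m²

1.17 kn × 0.514444 = 0.601899 m/s
28.2 ft² × 0.092903 = 2.61986 m²
V = v × A × t = 0.601899 m/s × 2.61986 m² × 1 s = 1.57689 m³
1.57689 m³ ÷ (0.000946353 m³/qt) = 1666.28 qt

1670 qt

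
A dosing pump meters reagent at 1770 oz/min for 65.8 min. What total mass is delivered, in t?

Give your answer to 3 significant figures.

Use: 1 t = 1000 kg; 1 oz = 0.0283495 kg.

3.30 t

1770 oz/min → 0.83631 kg/s
65.8 min → 3948 s
m = ṁ × t = 0.83631 × 3948 = 3301.75 kg
In t: 3301.75 / 1000 = 3.30175 t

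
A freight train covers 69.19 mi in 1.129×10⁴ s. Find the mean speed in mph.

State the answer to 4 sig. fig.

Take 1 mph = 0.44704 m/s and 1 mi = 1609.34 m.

69.19 mi × 1609.34 → 111350 m
v = d / t = 111350 m / 11290 s = 9.86271 m/s
9.86271 m/s ÷ (0.44704 m/s/mph) = 22.0623 mph

22.06 mph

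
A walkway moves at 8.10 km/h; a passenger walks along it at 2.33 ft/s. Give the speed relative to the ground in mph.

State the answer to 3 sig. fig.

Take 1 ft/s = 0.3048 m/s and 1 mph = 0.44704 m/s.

8.10 km/h × (1/3.6) = 2.25 m/s
2.33 ft/s × 0.3048 = 0.710184 m/s
Total: 2.25 + 0.710184 = 2.96018 m/s
In mph: 2.96018 / 0.44704 = 6.62173 mph

6.62 mph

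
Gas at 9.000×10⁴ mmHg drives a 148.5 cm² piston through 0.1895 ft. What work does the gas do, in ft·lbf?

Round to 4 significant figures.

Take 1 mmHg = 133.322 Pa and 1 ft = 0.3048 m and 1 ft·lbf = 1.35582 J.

7591 ft·lbf

9.000×10⁴ mmHg → 1.1999×10⁷ Pa
148.5 cm² → 0.01485 m²
F = P × A = 1.1999×10⁷ × 0.01485 = 178185 N
0.1895 ft → 0.0577596 m
W = F × d = 178185 × 0.0577596 = 10291.9 J
In ft·lbf: 10291.9 / 1.35582 = 7590.9 ft·lbf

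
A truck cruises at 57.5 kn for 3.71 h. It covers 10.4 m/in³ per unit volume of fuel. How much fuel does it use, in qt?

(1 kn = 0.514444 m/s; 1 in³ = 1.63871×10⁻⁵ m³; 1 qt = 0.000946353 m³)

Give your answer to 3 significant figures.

658 qt

57.5 kn → 29.5805 m/s
3.71 h → 13356 s
d = v × t = 29.5805 × 13356 = 395077 m
10.4 m/in³ → 634646 m/m³
V = d / (distance per unit fuel) = 395077 / 634646 = 0.622516 m³
In qt: 0.622516 / 0.000946353 = 657.805 qt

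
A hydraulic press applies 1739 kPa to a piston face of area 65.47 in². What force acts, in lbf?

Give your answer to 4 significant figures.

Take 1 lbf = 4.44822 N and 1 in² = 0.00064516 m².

1739 kPa × 1000 → 1.739×10⁶ Pa
65.47 in² × 0.00064516 → 0.0422386 m²
F = P × A = 1.739×10⁶ Pa × 0.0422386 m² = 73452.9 N
73452.9 N ÷ (4.44822 N/lbf) = 16512.9 lbf

1.651×10⁴ lbf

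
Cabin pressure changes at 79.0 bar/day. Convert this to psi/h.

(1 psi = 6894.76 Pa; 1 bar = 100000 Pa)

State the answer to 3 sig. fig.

47.7 psi/h

79.0 bar/day × 100000 Pa/bar ÷ 86400 s/day = 91.4352 Pa/s
91.4352 Pa/s ÷ 6894.76 Pa/psi × 3600 s/h = 47.7416 psi/h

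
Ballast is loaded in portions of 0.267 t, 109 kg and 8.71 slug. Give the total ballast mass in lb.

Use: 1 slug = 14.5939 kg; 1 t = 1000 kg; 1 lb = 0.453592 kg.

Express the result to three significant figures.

1110 lb

0.267 t × 1000 = 267 kg
109 kg (already kg)
8.71 slug × 14.5939 = 127.113 kg
Combined: 267 + 109 + 127.113 = 503.113 kg
In lb: 503.113 / 0.453592 = 1109.18 lb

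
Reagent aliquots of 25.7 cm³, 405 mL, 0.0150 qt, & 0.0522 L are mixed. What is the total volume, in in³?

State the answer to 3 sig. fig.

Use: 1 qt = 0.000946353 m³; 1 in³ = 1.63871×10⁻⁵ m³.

30.3 in³

25.7 cm³ × 10⁻⁶ = 2.57×10⁻⁵ m³
405 mL × 10⁻⁶ = 4.05×10⁻⁴ m³
0.0150 qt × 0.000946353 = 1.41953×10⁻⁵ m³
0.0522 L × 0.001 = 5.22×10⁻⁵ m³
Combined: 2.57×10⁻⁵ + 4.05×10⁻⁴ + 1.41953×10⁻⁵ + 5.22×10⁻⁵ = 4.97095×10⁻⁴ m³
In in³: 4.97095×10⁻⁴ / 1.63871×10⁻⁵ = 30.3345 in³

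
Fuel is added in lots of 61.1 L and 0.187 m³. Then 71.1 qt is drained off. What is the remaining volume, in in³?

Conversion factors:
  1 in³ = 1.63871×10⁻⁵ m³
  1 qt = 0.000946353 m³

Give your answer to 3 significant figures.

61.1 L × 0.001 = 0.0611 m³
0.187 m³ (already m³)
71.1 qt × 0.000946353 = 0.0672857 m³
Net: 0.0611 + 0.187 − 0.0672857 = 0.180814 m³
In in³: 0.180814 / 1.63871×10⁻⁵ = 11033.9 in³

1.10×10⁴ in³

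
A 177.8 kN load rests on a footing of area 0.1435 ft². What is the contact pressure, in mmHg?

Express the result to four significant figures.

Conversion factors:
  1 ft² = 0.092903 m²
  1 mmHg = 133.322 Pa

1.000×10⁵ mmHg

177.8 kN × 1000 → 177800 N
0.1435 ft² × 0.092903 → 0.0133316 m²
P = F / A = 177800 N / 0.0133316 m² = 1.33367×10⁷ Pa
1.33367×10⁷ Pa ÷ (133.322 Pa/mmHg) = 100034 mmHg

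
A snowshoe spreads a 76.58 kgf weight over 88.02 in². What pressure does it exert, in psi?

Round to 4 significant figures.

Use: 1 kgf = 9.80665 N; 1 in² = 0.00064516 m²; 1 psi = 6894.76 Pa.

76.58 kgf × 9.80665 → 750.993 N
88.02 in² × 0.00064516 → 0.056787 m²
P = F / A = 750.993 N / 0.056787 m² = 13224.7 Pa
13224.7 Pa ÷ (6894.76 Pa/psi) = 1.91808 psi

1.918 psi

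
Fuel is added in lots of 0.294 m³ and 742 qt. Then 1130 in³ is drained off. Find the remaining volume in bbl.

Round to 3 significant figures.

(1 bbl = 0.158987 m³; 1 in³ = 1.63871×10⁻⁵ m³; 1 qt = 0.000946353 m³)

0.294 m³ (already m³)
742 qt × 0.000946353 = 0.702194 m³
1130 in³ × 1.63871×10⁻⁵ = 0.0185174 m³
Result: 0.294 + 0.702194 − 0.0185174 = 0.977677 m³
In bbl: 0.977677 / 0.158987 = 6.14941 bbl

6.15 bbl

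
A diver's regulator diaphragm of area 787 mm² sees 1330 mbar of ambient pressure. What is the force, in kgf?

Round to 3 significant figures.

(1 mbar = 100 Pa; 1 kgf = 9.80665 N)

10.7 kgf

1330 mbar × 100 → 133000 Pa
787 mm² × 10⁻⁶ → 7.87×10⁻⁴ m²
F = P × A = 133000 Pa × 7.87×10⁻⁴ m² = 104.671 N
104.671 N ÷ (9.80665 N/kgf) = 10.6735 kgf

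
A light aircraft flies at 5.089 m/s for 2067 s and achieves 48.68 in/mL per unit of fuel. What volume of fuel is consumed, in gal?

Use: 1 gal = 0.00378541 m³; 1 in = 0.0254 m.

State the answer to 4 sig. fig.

d = v × t = 5.089 × 2067 = 10519 m
48.68 in/mL → 1.23647×10⁶ m/m³
V = d / (distance per unit fuel) = 10519 / 1.23647×10⁶ = 0.00850728 m³
In gal: 0.00850728 / 0.00378541 = 2.24739 gal

2.247 gal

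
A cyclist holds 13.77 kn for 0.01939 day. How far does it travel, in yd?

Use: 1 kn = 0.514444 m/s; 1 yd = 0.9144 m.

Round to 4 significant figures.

13.77 kn × 0.514444 = 7.08389 m/s
0.01939 day × 86400 = 1675.3 s
d = v × t = 7.08389 m/s × 1675.3 s = 11867.6 m
11867.6 m ÷ (0.9144 m/yd) = 12978.6 yd

1.298×10⁴ yd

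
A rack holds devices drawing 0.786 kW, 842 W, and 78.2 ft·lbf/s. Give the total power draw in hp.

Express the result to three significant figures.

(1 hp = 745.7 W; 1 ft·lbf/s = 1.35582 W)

2.33 hp

0.786 kW × 1000 = 786 W
842 W (already W)
78.2 ft·lbf/s × 1.35582 = 106.025 W
Total: 786 + 842 + 106.025 = 1734.02 W
In hp: 1734.02 / 745.7 = 2.32536 hp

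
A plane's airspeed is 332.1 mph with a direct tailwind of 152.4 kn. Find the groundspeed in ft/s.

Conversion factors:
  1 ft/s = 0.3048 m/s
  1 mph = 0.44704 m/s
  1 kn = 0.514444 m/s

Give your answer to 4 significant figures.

744.3 ft/s

332.1 mph × 0.44704 → 148.462 m/s
152.4 kn × 0.514444 → 78.4013 m/s
Total: 148.462 + 78.4013 = 226.863 m/s
In ft/s: 226.863 / 0.3048 = 744.301 ft/s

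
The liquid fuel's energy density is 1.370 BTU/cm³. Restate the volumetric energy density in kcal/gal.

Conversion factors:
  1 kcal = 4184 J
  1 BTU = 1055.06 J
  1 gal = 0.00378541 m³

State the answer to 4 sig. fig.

1.370 BTU/cm³ × 1055.06 J/BTU ÷ 10⁻⁶ m³/cm³ = 1.44543×10⁹ J/m³
1.44543×10⁹ J/m³ ÷ 4184 J/kcal × 0.00378541 m³/gal = 1307.73 kcal/gal

1308 kcal/gal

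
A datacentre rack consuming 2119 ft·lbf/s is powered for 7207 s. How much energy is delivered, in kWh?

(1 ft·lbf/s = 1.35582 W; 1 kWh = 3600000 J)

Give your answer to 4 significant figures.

2119 ft·lbf/s × 1.35582 → 2872.98 W
E = P × t = 2872.98 W × 7207 s = 2.07056×10⁷ J
2.07056×10⁷ J ÷ (3600000 J/kWh) = 5.75156 kWh

5.752 kWh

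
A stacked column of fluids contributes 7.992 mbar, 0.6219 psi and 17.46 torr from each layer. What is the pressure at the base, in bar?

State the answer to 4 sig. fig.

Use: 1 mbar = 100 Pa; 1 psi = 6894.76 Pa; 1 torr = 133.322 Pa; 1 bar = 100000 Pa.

0.07415 bar

7.992 mbar × 100 = 799.2 Pa
0.6219 psi × 6894.76 = 4287.85 Pa
17.46 torr × 133.322 = 2327.8 Pa
Total: 799.2 + 4287.85 + 2327.8 = 7414.85 Pa
In bar: 7414.85 / 100000 = 0.0741485 bar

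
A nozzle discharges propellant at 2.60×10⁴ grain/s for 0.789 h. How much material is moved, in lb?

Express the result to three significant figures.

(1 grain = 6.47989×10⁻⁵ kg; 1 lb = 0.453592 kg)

1.06×10⁴ lb

2.60×10⁴ grain/s → 1.68477 kg/s
0.789 h → 2840.4 s
m = ṁ × t = 1.68477 × 2840.4 = 4785.42 kg
In lb: 4785.42 / 0.453592 = 10550.1 lb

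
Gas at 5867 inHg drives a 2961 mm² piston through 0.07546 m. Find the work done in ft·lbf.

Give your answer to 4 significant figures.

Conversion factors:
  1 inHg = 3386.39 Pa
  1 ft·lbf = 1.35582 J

3274 ft·lbf

5867 inHg → 1.9868×10⁷ Pa
2961 mm² → 0.002961 m²
F = P × A = 1.9868×10⁷ × 0.002961 = 58829.1 N
W = F × d = 58829.1 × 0.07546 = 4439.24 J
In ft·lbf: 4439.24 / 1.35582 = 3274.21 ft·lbf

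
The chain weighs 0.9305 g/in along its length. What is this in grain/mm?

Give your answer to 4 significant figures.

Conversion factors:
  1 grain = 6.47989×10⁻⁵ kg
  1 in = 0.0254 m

0.9305 g/in × 0.001 kg/g ÷ 0.0254 m/in = 0.0366339 kg/m
0.0366339 kg/m ÷ 6.47989×10⁻⁵ kg/grain × 0.001 m/mm = 0.565348 grain/mm

0.5653 grain/mm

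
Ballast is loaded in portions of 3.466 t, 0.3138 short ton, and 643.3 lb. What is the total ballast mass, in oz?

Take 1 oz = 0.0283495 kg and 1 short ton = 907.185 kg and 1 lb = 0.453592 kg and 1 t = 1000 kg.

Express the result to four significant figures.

3.466 t × 1000 → 3466 kg
0.3138 short ton × 907.185 → 284.675 kg
643.3 lb × 0.453592 → 291.796 kg
Combined: 3466 + 284.675 + 291.796 = 4042.47 kg
In oz: 4042.47 / 0.0283495 = 142594 oz

1.426×10⁵ oz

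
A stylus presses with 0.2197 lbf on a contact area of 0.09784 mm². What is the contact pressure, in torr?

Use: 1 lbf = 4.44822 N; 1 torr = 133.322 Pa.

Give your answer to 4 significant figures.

0.2197 lbf × 4.44822 = 0.977274 N
0.09784 mm² × 10⁻⁶ = 9.784×10⁻⁸ m²
P = F / A = 0.977274 N / 9.784×10⁻⁸ m² = 9.98849×10⁶ Pa
9.98849×10⁶ Pa ÷ (133.322 Pa/torr) = 74920 torr

7.492×10⁴ torr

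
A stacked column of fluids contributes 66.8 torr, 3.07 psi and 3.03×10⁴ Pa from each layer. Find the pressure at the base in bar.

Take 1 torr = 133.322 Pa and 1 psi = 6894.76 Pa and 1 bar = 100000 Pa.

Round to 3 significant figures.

0.604 bar

66.8 torr × 133.322 → 8905.91 Pa
3.07 psi × 6894.76 → 21166.9 Pa
3.03×10⁴ Pa (already Pa)
Total: 8905.91 + 21166.9 + 30300 = 60372.8 Pa
In bar: 60372.8 / 100000 = 0.603728 bar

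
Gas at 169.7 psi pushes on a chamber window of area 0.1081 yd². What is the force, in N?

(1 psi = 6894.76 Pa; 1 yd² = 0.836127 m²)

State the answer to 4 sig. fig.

169.7 psi × 6894.76 = 1.17004×10⁶ Pa
0.1081 yd² × 0.836127 = 0.0903853 m²
F = P × A = 1.17004×10⁶ Pa × 0.0903853 m² = 105754 N

1.058×10⁵ N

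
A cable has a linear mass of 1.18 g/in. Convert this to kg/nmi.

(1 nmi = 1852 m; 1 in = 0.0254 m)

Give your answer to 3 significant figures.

86.0 kg/nmi

1.18 g/in × 0.001 kg/g ÷ 0.0254 m/in = 0.0464567 kg/m
0.0464567 kg/m × 1852 m/nmi = 86.0378 kg/nmi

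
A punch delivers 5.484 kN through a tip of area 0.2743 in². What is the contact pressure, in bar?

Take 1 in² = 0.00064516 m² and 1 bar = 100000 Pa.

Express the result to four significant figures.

309.9 bar

5.484 kN × 1000 = 5484 N
0.2743 in² × 0.00064516 = 1.76967×10⁻⁴ m²
P = F / A = 5484 N / 1.76967×10⁻⁴ m² = 3.09888×10⁷ Pa
3.09888×10⁷ Pa ÷ (100000 Pa/bar) = 309.888 bar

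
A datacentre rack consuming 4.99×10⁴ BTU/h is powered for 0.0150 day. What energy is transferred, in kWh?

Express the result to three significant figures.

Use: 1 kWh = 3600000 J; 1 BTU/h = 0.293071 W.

5.26 kWh

4.99×10⁴ BTU/h × 0.293071 = 14624.2 W
0.0150 day × 86400 = 1296 s
E = P × t = 14624.2 W × 1296 s = 1.8953×10⁷ J
1.8953×10⁷ J ÷ (3600000 J/kWh) = 5.26472 kWh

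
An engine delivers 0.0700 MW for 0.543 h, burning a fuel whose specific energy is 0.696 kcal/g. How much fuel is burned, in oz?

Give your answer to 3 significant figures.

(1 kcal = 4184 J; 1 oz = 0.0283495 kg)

1660 oz

0.0700 MW → 70000 W
0.543 h → 1954.8 s
E = P × t = 70000 × 1954.8 = 1.36836×10⁸ J
0.696 kcal/g → 2.91206×10⁶ J/kg
m = E / e_s = 1.36836×10⁸ / 2.91206×10⁶ = 46.9894 kg
In oz: 46.9894 / 0.0283495 = 1657.5 oz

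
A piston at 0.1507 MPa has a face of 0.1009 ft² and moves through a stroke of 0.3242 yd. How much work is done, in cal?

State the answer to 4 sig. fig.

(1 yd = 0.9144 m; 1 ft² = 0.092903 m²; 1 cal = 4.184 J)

0.1507 MPa → 150700 Pa
0.1009 ft² → 0.00937391 m²
F = P × A = 150700 × 0.00937391 = 1412.65 N
0.3242 yd → 0.296448 m
W = F × d = 1412.65 × 0.296448 = 418.777 J
In cal: 418.777 / 4.184 = 100.09 cal

100.1 cal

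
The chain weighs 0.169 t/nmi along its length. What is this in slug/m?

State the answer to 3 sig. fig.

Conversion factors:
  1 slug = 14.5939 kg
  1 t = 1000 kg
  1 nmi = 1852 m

0.00625 slug/m

0.169 t/nmi × 1000 kg/t ÷ 1852 m/nmi = 0.0912527 kg/m
0.0912527 kg/m ÷ 14.5939 kg/slug = 0.0062528 slug/m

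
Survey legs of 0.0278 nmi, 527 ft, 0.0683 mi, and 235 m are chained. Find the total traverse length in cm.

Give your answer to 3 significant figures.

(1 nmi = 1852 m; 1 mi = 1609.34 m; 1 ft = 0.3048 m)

5.57×10⁴ cm

0.0278 nmi × 1852 = 51.4856 m
527 ft × 0.3048 = 160.63 m
0.0683 mi × 1609.34 = 109.918 m
235 m (already m)
Total: 51.4856 + 160.63 + 109.918 + 235 = 557.034 m
In cm: 557.034 / 0.01 = 55703.4 cm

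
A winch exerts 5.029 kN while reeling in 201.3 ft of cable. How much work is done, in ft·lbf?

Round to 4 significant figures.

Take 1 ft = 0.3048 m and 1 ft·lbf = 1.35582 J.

5.029 kN × 1000 → 5029 N
201.3 ft × 0.3048 → 61.3562 m
W = F × d = 5029 N × 61.3562 m = 308560 J
308560 J ÷ (1.35582 J/ft·lbf) = 227582 ft·lbf

2.276×10⁵ ft·lbf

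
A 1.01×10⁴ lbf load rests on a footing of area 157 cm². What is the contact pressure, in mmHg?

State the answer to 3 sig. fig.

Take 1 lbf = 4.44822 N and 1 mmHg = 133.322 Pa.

1.01×10⁴ lbf × 4.44822 = 44927 N
157 cm² × 0.0001 = 0.0157 m²
P = F / A = 44927 N / 0.0157 m² = 2.86159×10⁶ Pa
2.86159×10⁶ Pa ÷ (133.322 Pa/mmHg) = 21463.7 mmHg

2.15×10⁴ mmHg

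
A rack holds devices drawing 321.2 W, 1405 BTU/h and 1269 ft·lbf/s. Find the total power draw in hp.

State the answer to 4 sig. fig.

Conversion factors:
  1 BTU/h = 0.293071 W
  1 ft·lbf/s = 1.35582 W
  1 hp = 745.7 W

321.2 W (already W)
1405 BTU/h × 0.293071 → 411.765 W
1269 ft·lbf/s × 1.35582 → 1720.54 W
Combined: 321.2 + 411.765 + 1720.54 = 2453.5 W
In hp: 2453.5 / 745.7 = 3.2902 hp

3.290 hp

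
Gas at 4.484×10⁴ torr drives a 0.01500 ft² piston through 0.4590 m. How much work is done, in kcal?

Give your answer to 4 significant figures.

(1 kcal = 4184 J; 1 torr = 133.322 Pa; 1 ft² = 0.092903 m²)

0.9139 kcal

4.484×10⁴ torr → 5.97816×10⁶ Pa
0.01500 ft² → 0.00139354 m²
F = P × A = 5.97816×10⁶ × 0.00139354 = 8330.81 N
W = F × d = 8330.81 × 0.459 = 3823.84 J
In kcal: 3823.84 / 4184 = 0.91392 kcal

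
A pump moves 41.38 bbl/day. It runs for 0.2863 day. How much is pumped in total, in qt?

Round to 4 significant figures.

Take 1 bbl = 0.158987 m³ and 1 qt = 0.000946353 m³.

41.38 bbl/day → 7.61445×10⁻⁵ m³/s
0.2863 day → 24736.3 s
V = Q × t = 7.61445×10⁻⁵ × 24736.3 = 1.88353 m³
In qt: 1.88353 / 0.000946353 = 1990.3 qt

1990 qt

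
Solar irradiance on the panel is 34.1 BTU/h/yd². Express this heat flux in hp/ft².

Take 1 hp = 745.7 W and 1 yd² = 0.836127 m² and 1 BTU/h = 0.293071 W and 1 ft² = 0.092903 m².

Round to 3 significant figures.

34.1 BTU/h/yd² × 0.293071 W/BTU/h ÷ 0.836127 m²/yd² = 11.9524 W/m²
11.9524 W/m² ÷ 745.7 W/hp × 0.092903 m²/ft² = 0.00148909 hp/ft²

0.00149 hp/ft²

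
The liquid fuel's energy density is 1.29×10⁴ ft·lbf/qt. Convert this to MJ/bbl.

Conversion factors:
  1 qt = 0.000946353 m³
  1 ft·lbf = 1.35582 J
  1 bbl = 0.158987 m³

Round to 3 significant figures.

2.94 MJ/bbl

1.29×10⁴ ft·lbf/qt × 1.35582 J/ft·lbf ÷ 0.000946353 m³/qt = 1.84816×10⁷ J/m³
1.84816×10⁷ J/m³ ÷ 1000000 J/MJ × 0.158987 m³/bbl = 2.93833 MJ/bbl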